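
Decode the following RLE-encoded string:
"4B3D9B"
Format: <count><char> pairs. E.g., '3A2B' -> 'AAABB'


Expanding each <count><char> pair:
  4B -> 'BBBB'
  3D -> 'DDD'
  9B -> 'BBBBBBBBB'

Decoded = BBBBDDDBBBBBBBBB


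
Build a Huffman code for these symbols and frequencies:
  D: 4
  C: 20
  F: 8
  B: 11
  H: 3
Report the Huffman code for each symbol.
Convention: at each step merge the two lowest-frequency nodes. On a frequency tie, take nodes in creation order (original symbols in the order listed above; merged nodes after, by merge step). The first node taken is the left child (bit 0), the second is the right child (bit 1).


Huffman tree construction:
Step 1: Merge H(3) + D(4) = 7
Step 2: Merge (H+D)(7) + F(8) = 15
Step 3: Merge B(11) + ((H+D)+F)(15) = 26
Step 4: Merge C(20) + (B+((H+D)+F))(26) = 46
Read each symbol's code off the tree from the root (left child = 0, right child = 1).

Codes:
  D: 1101 (length 4)
  C: 0 (length 1)
  F: 111 (length 3)
  B: 10 (length 2)
  H: 1100 (length 4)
Average code length: 94/46 = 2.0435 bits/symbol


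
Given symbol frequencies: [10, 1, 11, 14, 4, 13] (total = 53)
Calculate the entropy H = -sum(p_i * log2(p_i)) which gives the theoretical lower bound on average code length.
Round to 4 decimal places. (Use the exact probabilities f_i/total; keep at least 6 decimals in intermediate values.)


Per-symbol terms -p_i * log2(p_i) with p_i = f_i/53:
  p = 10/53 = 0.188679: log2(p) = -2.405992, -p*log2(p) = 0.453961
  p = 1/53 = 0.018868: log2(p) = -5.727920, -p*log2(p) = 0.108074
  p = 11/53 = 0.207547: log2(p) = -2.268489, -p*log2(p) = 0.470818
  p = 14/53 = 0.264151: log2(p) = -1.920566, -p*log2(p) = 0.507319
  p = 4/53 = 0.075472: log2(p) = -3.727920, -p*log2(p) = 0.281352
  p = 13/53 = 0.245283: log2(p) = -2.027481, -p*log2(p) = 0.497307
H = 0.453961 + 0.108074 + 0.470818 + 0.507319 + 0.281352 + 0.497307 = 2.318831

H = 2.3188 bits/symbol


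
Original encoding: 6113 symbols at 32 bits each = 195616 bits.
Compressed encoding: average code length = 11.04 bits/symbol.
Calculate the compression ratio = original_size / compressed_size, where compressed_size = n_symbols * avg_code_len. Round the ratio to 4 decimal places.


original_size = n_symbols * orig_bits = 6113 * 32 = 195616 bits
compressed_size = n_symbols * avg_code_len = 6113 * 11.04 = 67487.52 bits
ratio = original_size / compressed_size = 195616 / 67487.52 = 2.8986

Compression ratio = 2.8986


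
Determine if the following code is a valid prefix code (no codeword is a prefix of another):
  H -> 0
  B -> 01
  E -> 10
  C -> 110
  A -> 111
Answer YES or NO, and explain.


Checking each pair (does one codeword prefix another?):
  H='0' vs B='01': prefix -- VIOLATION

NO -- this is NOT a valid prefix code. H (0) is a prefix of B (01).


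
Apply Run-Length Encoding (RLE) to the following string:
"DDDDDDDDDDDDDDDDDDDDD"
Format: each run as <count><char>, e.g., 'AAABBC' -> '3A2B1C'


Scanning runs left to right:
  i=0: run of 'D' x 21 -> '21D'

RLE = 21D


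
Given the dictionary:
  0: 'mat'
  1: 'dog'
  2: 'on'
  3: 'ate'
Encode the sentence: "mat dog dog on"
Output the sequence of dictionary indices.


Look up each word in the dictionary:
  'mat' -> 0
  'dog' -> 1
  'dog' -> 1
  'on' -> 2

Encoded: [0, 1, 1, 2]


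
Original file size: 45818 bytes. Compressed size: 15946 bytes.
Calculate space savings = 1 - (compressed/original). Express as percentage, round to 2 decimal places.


ratio = compressed/original = 15946/45818 = 0.348029
savings = 1 - ratio = 1 - 0.348029 = 0.651971
as a percentage: 0.651971 * 100 = 65.2%

Space savings = 1 - 15946/45818 = 65.2%


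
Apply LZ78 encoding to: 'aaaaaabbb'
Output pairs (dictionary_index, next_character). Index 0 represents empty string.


LZ78 encoding steps:
Dictionary: {0: ''}
Step 1: w='' (idx 0), next='a' -> output (0, 'a'), add 'a' as idx 1
Step 2: w='a' (idx 1), next='a' -> output (1, 'a'), add 'aa' as idx 2
Step 3: w='aa' (idx 2), next='a' -> output (2, 'a'), add 'aaa' as idx 3
Step 4: w='' (idx 0), next='b' -> output (0, 'b'), add 'b' as idx 4
Step 5: w='b' (idx 4), next='b' -> output (4, 'b'), add 'bb' as idx 5


Encoded: [(0, 'a'), (1, 'a'), (2, 'a'), (0, 'b'), (4, 'b')]


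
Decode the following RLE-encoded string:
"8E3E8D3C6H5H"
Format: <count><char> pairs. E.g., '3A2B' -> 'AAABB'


Expanding each <count><char> pair:
  8E -> 'EEEEEEEE'
  3E -> 'EEE'
  8D -> 'DDDDDDDD'
  3C -> 'CCC'
  6H -> 'HHHHHH'
  5H -> 'HHHHH'

Decoded = EEEEEEEEEEEDDDDDDDDCCCHHHHHHHHHHH


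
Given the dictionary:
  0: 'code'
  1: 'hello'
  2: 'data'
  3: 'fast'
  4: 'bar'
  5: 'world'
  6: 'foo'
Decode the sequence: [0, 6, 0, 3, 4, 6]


Look up each index in the dictionary:
  0 -> 'code'
  6 -> 'foo'
  0 -> 'code'
  3 -> 'fast'
  4 -> 'bar'
  6 -> 'foo'

Decoded: "code foo code fast bar foo"


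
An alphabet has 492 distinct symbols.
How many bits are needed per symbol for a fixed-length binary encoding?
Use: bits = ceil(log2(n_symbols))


log2(492) = 8.9425
Bracket: 2^8 = 256 < 492 <= 2^9 = 512
So ceil(log2(492)) = 9

bits = ceil(log2(492)) = ceil(8.9425) = 9 bits


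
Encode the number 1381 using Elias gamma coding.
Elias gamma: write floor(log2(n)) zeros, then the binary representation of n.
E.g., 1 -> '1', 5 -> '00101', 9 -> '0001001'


num_bits = floor(log2(1381)) + 1 = 11
leading_zeros = num_bits - 1 = 10
binary(1381) = 10101100101

Elias gamma(1381) = '0000000000' + '10101100101' = 000000000010101100101 (21 bits)


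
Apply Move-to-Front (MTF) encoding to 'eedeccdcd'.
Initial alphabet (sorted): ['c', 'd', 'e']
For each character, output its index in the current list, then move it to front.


MTF encoding:
'e': index 2 in ['c', 'd', 'e'] -> ['e', 'c', 'd']
'e': index 0 in ['e', 'c', 'd'] -> ['e', 'c', 'd']
'd': index 2 in ['e', 'c', 'd'] -> ['d', 'e', 'c']
'e': index 1 in ['d', 'e', 'c'] -> ['e', 'd', 'c']
'c': index 2 in ['e', 'd', 'c'] -> ['c', 'e', 'd']
'c': index 0 in ['c', 'e', 'd'] -> ['c', 'e', 'd']
'd': index 2 in ['c', 'e', 'd'] -> ['d', 'c', 'e']
'c': index 1 in ['d', 'c', 'e'] -> ['c', 'd', 'e']
'd': index 1 in ['c', 'd', 'e'] -> ['d', 'c', 'e']


Output: [2, 0, 2, 1, 2, 0, 2, 1, 1]


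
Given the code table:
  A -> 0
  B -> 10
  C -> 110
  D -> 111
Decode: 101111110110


Decoding:
10 -> B
111 -> D
111 -> D
0 -> A
110 -> C


Result: BDDAC


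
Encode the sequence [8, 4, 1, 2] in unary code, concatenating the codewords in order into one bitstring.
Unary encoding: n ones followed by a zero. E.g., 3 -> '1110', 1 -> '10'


Encode each number as n ones followed by a terminating 0:
  8 -> 111111110 (9 bits)
  4 -> 11110 (5 bits)
  1 -> 10 (2 bits)
  2 -> 110 (3 bits)
Total length = 9 + 5 + 2 + 3 = 19 bits.

Unary([8, 4, 1, 2]) = 1111111101111010110 (19 bits)


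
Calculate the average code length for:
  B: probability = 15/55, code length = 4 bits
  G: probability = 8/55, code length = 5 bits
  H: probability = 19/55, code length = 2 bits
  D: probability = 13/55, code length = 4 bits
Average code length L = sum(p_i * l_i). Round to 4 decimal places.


Weighted contributions p_i * l_i:
  B: (15/55) * 4 = 60/55
  G: (8/55) * 5 = 40/55
  H: (19/55) * 2 = 38/55
  D: (13/55) * 4 = 52/55
Sum = (60 + 40 + 38 + 52)/55 = 190/55

L = 190/55 = 3.4545 bits/symbol


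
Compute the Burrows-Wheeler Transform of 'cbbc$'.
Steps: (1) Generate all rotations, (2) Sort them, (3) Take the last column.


Rotations (sorted):
  0: $cbbc -> last char: c
  1: bbc$c -> last char: c
  2: bc$cb -> last char: b
  3: c$cbb -> last char: b
  4: cbbc$ -> last char: $


BWT = ccbb$


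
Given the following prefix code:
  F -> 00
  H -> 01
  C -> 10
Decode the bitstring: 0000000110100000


Decoding step by step:
Bits 00 -> F
Bits 00 -> F
Bits 00 -> F
Bits 01 -> H
Bits 10 -> C
Bits 10 -> C
Bits 00 -> F
Bits 00 -> F


Decoded message: FFFHCCFF


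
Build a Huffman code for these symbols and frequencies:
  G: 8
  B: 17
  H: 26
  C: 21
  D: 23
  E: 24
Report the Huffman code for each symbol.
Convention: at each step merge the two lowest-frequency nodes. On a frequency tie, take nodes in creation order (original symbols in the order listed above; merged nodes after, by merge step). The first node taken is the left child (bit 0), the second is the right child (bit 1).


Huffman tree construction:
Step 1: Merge G(8) + B(17) = 25
Step 2: Merge C(21) + D(23) = 44
Step 3: Merge E(24) + (G+B)(25) = 49
Step 4: Merge H(26) + (C+D)(44) = 70
Step 5: Merge (E+(G+B))(49) + (H+(C+D))(70) = 119
Read each symbol's code off the tree from the root (left child = 0, right child = 1).

Codes:
  G: 010 (length 3)
  B: 011 (length 3)
  H: 10 (length 2)
  C: 110 (length 3)
  D: 111 (length 3)
  E: 00 (length 2)
Average code length: 307/119 = 2.5798 bits/symbol


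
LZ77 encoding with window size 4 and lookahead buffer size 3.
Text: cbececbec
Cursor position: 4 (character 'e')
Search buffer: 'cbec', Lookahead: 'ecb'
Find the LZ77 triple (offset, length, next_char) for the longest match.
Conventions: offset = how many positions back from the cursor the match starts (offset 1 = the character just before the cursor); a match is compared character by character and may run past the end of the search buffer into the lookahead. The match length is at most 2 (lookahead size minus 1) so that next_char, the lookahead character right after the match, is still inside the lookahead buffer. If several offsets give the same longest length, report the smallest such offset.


Try each offset into the search buffer:
  offset=1 (pos 3, char 'c'): match length 0
  offset=2 (pos 2, char 'e'): match length 2
  offset=3 (pos 1, char 'b'): match length 0
  offset=4 (pos 0, char 'c'): match length 0
Longest match has length 2 at offset 2.
next_char = character at position 4 + 2 = 6 -> 'b'

Best match: offset=2, length=2 (matching 'ec' starting at position 2)
LZ77 triple: (2, 2, 'b')


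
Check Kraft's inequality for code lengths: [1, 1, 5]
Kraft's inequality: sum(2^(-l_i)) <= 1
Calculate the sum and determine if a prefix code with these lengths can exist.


Sum = 2^(-1) + 2^(-1) + 2^(-5)
    = 0.5 + 0.5 + 0.03125
    = 33/32 = 1.03125
Since 1.03125 > 1, Kraft's inequality is NOT satisfied.
A prefix code with these lengths CANNOT exist.

Kraft sum = 1.03125. Not satisfied.


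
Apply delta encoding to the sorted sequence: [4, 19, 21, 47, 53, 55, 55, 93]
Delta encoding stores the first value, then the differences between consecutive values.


First value: 4
Deltas:
  19 - 4 = 15
  21 - 19 = 2
  47 - 21 = 26
  53 - 47 = 6
  55 - 53 = 2
  55 - 55 = 0
  93 - 55 = 38


Delta encoded: [4, 15, 2, 26, 6, 2, 0, 38]


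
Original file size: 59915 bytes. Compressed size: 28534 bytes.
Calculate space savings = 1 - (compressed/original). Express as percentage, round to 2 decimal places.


ratio = compressed/original = 28534/59915 = 0.476241
savings = 1 - ratio = 1 - 0.476241 = 0.523759
as a percentage: 0.523759 * 100 = 52.38%

Space savings = 1 - 28534/59915 = 52.38%


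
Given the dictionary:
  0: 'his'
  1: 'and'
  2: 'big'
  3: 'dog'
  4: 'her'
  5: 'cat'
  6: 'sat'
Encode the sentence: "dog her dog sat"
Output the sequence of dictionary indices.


Look up each word in the dictionary:
  'dog' -> 3
  'her' -> 4
  'dog' -> 3
  'sat' -> 6

Encoded: [3, 4, 3, 6]


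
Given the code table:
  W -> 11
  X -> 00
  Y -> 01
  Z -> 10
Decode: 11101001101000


Decoding:
11 -> W
10 -> Z
10 -> Z
01 -> Y
10 -> Z
10 -> Z
00 -> X


Result: WZZYZZX


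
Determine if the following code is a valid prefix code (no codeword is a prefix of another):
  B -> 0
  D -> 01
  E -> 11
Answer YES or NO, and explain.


Checking each pair (does one codeword prefix another?):
  B='0' vs D='01': prefix -- VIOLATION

NO -- this is NOT a valid prefix code. B (0) is a prefix of D (01).


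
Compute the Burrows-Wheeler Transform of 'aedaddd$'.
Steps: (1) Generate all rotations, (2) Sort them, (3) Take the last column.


Rotations (sorted):
  0: $aedaddd -> last char: d
  1: addd$aed -> last char: d
  2: aedaddd$ -> last char: $
  3: d$aedadd -> last char: d
  4: daddd$ae -> last char: e
  5: dd$aedad -> last char: d
  6: ddd$aeda -> last char: a
  7: edaddd$a -> last char: a


BWT = dd$dedaa


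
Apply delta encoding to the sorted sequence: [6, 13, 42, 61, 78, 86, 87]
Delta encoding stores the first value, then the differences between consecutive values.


First value: 6
Deltas:
  13 - 6 = 7
  42 - 13 = 29
  61 - 42 = 19
  78 - 61 = 17
  86 - 78 = 8
  87 - 86 = 1


Delta encoded: [6, 7, 29, 19, 17, 8, 1]


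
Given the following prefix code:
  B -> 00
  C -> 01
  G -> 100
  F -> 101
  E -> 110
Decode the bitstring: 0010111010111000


Decoding step by step:
Bits 00 -> B
Bits 101 -> F
Bits 110 -> E
Bits 101 -> F
Bits 110 -> E
Bits 00 -> B


Decoded message: BFEFEB


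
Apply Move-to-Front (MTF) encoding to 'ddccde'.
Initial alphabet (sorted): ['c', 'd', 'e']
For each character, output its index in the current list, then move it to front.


MTF encoding:
'd': index 1 in ['c', 'd', 'e'] -> ['d', 'c', 'e']
'd': index 0 in ['d', 'c', 'e'] -> ['d', 'c', 'e']
'c': index 1 in ['d', 'c', 'e'] -> ['c', 'd', 'e']
'c': index 0 in ['c', 'd', 'e'] -> ['c', 'd', 'e']
'd': index 1 in ['c', 'd', 'e'] -> ['d', 'c', 'e']
'e': index 2 in ['d', 'c', 'e'] -> ['e', 'd', 'c']


Output: [1, 0, 1, 0, 1, 2]


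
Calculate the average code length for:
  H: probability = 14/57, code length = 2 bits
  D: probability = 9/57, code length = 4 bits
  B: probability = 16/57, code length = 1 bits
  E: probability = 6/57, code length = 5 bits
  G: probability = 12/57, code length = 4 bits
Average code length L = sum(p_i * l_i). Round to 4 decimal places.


Weighted contributions p_i * l_i:
  H: (14/57) * 2 = 28/57
  D: (9/57) * 4 = 36/57
  B: (16/57) * 1 = 16/57
  E: (6/57) * 5 = 30/57
  G: (12/57) * 4 = 48/57
Sum = (28 + 36 + 16 + 30 + 48)/57 = 158/57

L = 158/57 = 2.7719 bits/symbol


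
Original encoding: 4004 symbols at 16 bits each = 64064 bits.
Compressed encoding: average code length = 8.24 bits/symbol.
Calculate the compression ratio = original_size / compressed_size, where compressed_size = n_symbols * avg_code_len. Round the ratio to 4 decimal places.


original_size = n_symbols * orig_bits = 4004 * 16 = 64064 bits
compressed_size = n_symbols * avg_code_len = 4004 * 8.24 = 32992.96 bits
ratio = original_size / compressed_size = 64064 / 32992.96 = 1.9417

Compression ratio = 1.9417


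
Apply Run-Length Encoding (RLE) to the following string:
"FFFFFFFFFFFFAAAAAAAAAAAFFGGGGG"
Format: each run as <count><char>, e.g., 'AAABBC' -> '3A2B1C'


Scanning runs left to right:
  i=0: run of 'F' x 12 -> '12F'
  i=12: run of 'A' x 11 -> '11A'
  i=23: run of 'F' x 2 -> '2F'
  i=25: run of 'G' x 5 -> '5G'

RLE = 12F11A2F5G


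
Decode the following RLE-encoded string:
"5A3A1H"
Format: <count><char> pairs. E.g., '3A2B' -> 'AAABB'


Expanding each <count><char> pair:
  5A -> 'AAAAA'
  3A -> 'AAA'
  1H -> 'H'

Decoded = AAAAAAAAH


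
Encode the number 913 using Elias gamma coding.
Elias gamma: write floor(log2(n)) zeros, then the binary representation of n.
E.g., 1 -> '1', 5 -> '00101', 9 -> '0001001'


num_bits = floor(log2(913)) + 1 = 10
leading_zeros = num_bits - 1 = 9
binary(913) = 1110010001

Elias gamma(913) = '000000000' + '1110010001' = 0000000001110010001 (19 bits)


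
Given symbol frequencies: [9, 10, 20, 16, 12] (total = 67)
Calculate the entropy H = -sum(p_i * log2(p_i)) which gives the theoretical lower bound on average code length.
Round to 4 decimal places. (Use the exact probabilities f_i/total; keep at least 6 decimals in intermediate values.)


Per-symbol terms -p_i * log2(p_i) with p_i = f_i/67:
  p = 9/67 = 0.134328: log2(p) = -2.896164, -p*log2(p) = 0.389037
  p = 10/67 = 0.149254: log2(p) = -2.744161, -p*log2(p) = 0.409576
  p = 20/67 = 0.298507: log2(p) = -1.744161, -p*log2(p) = 0.520645
  p = 16/67 = 0.238806: log2(p) = -2.066089, -p*log2(p) = 0.493394
  p = 12/67 = 0.179104: log2(p) = -2.481127, -p*log2(p) = 0.444381
H = 0.389037 + 0.409576 + 0.520645 + 0.493394 + 0.444381 = 2.257033

H = 2.257 bits/symbol


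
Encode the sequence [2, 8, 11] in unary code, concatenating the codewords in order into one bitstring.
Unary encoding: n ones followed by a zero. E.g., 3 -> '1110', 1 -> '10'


Encode each number as n ones followed by a terminating 0:
  2 -> 110 (3 bits)
  8 -> 111111110 (9 bits)
  11 -> 111111111110 (12 bits)
Total length = 3 + 9 + 12 = 24 bits.

Unary([2, 8, 11]) = 110111111110111111111110 (24 bits)


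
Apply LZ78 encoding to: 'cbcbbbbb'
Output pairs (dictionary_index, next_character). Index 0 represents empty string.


LZ78 encoding steps:
Dictionary: {0: ''}
Step 1: w='' (idx 0), next='c' -> output (0, 'c'), add 'c' as idx 1
Step 2: w='' (idx 0), next='b' -> output (0, 'b'), add 'b' as idx 2
Step 3: w='c' (idx 1), next='b' -> output (1, 'b'), add 'cb' as idx 3
Step 4: w='b' (idx 2), next='b' -> output (2, 'b'), add 'bb' as idx 4
Step 5: w='bb' (idx 4), end of input -> output (4, '')


Encoded: [(0, 'c'), (0, 'b'), (1, 'b'), (2, 'b'), (4, '')]


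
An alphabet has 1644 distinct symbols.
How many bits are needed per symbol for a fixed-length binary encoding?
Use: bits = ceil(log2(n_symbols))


log2(1644) = 10.683
Bracket: 2^10 = 1024 < 1644 <= 2^11 = 2048
So ceil(log2(1644)) = 11

bits = ceil(log2(1644)) = ceil(10.683) = 11 bits


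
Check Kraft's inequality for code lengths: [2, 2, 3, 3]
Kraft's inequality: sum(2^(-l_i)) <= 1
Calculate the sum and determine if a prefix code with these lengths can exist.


Sum = 2^(-2) + 2^(-2) + 2^(-3) + 2^(-3)
    = 0.25 + 0.25 + 0.125 + 0.125
    = 6/8 = 0.75
Since 0.75 <= 1, Kraft's inequality IS satisfied.
A prefix code with these lengths CAN exist.

Kraft sum = 0.75. Satisfied.


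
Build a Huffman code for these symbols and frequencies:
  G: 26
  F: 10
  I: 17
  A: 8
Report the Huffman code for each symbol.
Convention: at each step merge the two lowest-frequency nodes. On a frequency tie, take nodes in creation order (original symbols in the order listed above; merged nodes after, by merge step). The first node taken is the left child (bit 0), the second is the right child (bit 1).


Huffman tree construction:
Step 1: Merge A(8) + F(10) = 18
Step 2: Merge I(17) + (A+F)(18) = 35
Step 3: Merge G(26) + (I+(A+F))(35) = 61
Read each symbol's code off the tree from the root (left child = 0, right child = 1).

Codes:
  G: 0 (length 1)
  F: 111 (length 3)
  I: 10 (length 2)
  A: 110 (length 3)
Average code length: 114/61 = 1.8689 bits/symbol


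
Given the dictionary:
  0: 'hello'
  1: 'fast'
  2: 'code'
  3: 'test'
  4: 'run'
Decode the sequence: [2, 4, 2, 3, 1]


Look up each index in the dictionary:
  2 -> 'code'
  4 -> 'run'
  2 -> 'code'
  3 -> 'test'
  1 -> 'fast'

Decoded: "code run code test fast"


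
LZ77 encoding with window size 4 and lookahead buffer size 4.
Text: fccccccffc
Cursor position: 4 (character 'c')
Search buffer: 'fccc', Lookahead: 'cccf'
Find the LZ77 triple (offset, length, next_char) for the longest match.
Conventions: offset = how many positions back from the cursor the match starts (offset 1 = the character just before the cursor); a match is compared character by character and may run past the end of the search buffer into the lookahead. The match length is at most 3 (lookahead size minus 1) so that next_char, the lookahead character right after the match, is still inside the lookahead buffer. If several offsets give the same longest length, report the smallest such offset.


Try each offset into the search buffer:
  offset=1 (pos 3, char 'c'): match length 3
  offset=2 (pos 2, char 'c'): match length 3
  offset=3 (pos 1, char 'c'): match length 3
  offset=4 (pos 0, char 'f'): match length 0
Longest match has length 3, found at offsets 1, 2, 3; take the smallest, offset 1.
next_char = character at position 4 + 3 = 7 -> 'f'

Best match: offset=1, length=3 (matching 'ccc' starting at position 3)
LZ77 triple: (1, 3, 'f')


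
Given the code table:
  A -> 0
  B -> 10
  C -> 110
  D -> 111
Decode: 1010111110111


Decoding:
10 -> B
10 -> B
111 -> D
110 -> C
111 -> D


Result: BBDCD


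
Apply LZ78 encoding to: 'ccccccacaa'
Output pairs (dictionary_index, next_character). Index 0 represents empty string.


LZ78 encoding steps:
Dictionary: {0: ''}
Step 1: w='' (idx 0), next='c' -> output (0, 'c'), add 'c' as idx 1
Step 2: w='c' (idx 1), next='c' -> output (1, 'c'), add 'cc' as idx 2
Step 3: w='cc' (idx 2), next='c' -> output (2, 'c'), add 'ccc' as idx 3
Step 4: w='' (idx 0), next='a' -> output (0, 'a'), add 'a' as idx 4
Step 5: w='c' (idx 1), next='a' -> output (1, 'a'), add 'ca' as idx 5
Step 6: w='a' (idx 4), end of input -> output (4, '')


Encoded: [(0, 'c'), (1, 'c'), (2, 'c'), (0, 'a'), (1, 'a'), (4, '')]


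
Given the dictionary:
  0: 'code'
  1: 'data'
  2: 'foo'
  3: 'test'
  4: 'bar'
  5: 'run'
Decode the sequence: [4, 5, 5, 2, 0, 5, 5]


Look up each index in the dictionary:
  4 -> 'bar'
  5 -> 'run'
  5 -> 'run'
  2 -> 'foo'
  0 -> 'code'
  5 -> 'run'
  5 -> 'run'

Decoded: "bar run run foo code run run"


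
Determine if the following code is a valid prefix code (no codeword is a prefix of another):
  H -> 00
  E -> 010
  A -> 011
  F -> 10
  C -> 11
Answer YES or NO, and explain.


Checking each pair (does one codeword prefix another?):
  H='00' vs E='010': no prefix
  H='00' vs A='011': no prefix
  H='00' vs F='10': no prefix
  H='00' vs C='11': no prefix
  E='010' vs H='00': no prefix
  E='010' vs A='011': no prefix
  E='010' vs F='10': no prefix
  E='010' vs C='11': no prefix
  A='011' vs H='00': no prefix
  A='011' vs E='010': no prefix
  A='011' vs F='10': no prefix
  A='011' vs C='11': no prefix
  F='10' vs H='00': no prefix
  F='10' vs E='010': no prefix
  F='10' vs A='011': no prefix
  F='10' vs C='11': no prefix
  C='11' vs H='00': no prefix
  C='11' vs E='010': no prefix
  C='11' vs A='011': no prefix
  C='11' vs F='10': no prefix
No violation found over all pairs.

YES -- this is a valid prefix code. No codeword is a prefix of any other codeword.


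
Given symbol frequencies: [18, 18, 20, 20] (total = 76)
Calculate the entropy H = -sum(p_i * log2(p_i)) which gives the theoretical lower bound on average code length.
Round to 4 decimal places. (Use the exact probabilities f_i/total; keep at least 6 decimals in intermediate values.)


Per-symbol terms -p_i * log2(p_i) with p_i = f_i/76:
  p = 18/76 = 0.236842: log2(p) = -2.078003, -p*log2(p) = 0.492158
  p = 18/76 = 0.236842: log2(p) = -2.078003, -p*log2(p) = 0.492158
  p = 20/76 = 0.263158: log2(p) = -1.925999, -p*log2(p) = 0.506842
  p = 20/76 = 0.263158: log2(p) = -1.925999, -p*log2(p) = 0.506842
H = 0.492158 + 0.492158 + 0.506842 + 0.506842 = 1.998000

H = 1.998 bits/symbol


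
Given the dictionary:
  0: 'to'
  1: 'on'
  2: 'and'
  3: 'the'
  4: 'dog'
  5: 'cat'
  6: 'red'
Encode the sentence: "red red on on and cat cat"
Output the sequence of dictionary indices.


Look up each word in the dictionary:
  'red' -> 6
  'red' -> 6
  'on' -> 1
  'on' -> 1
  'and' -> 2
  'cat' -> 5
  'cat' -> 5

Encoded: [6, 6, 1, 1, 2, 5, 5]


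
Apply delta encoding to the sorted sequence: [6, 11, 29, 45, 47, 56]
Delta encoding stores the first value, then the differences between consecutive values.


First value: 6
Deltas:
  11 - 6 = 5
  29 - 11 = 18
  45 - 29 = 16
  47 - 45 = 2
  56 - 47 = 9


Delta encoded: [6, 5, 18, 16, 2, 9]


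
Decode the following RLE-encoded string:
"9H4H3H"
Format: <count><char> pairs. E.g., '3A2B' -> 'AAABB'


Expanding each <count><char> pair:
  9H -> 'HHHHHHHHH'
  4H -> 'HHHH'
  3H -> 'HHH'

Decoded = HHHHHHHHHHHHHHHH


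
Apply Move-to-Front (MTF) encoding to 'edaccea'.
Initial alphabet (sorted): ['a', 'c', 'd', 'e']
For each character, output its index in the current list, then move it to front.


MTF encoding:
'e': index 3 in ['a', 'c', 'd', 'e'] -> ['e', 'a', 'c', 'd']
'd': index 3 in ['e', 'a', 'c', 'd'] -> ['d', 'e', 'a', 'c']
'a': index 2 in ['d', 'e', 'a', 'c'] -> ['a', 'd', 'e', 'c']
'c': index 3 in ['a', 'd', 'e', 'c'] -> ['c', 'a', 'd', 'e']
'c': index 0 in ['c', 'a', 'd', 'e'] -> ['c', 'a', 'd', 'e']
'e': index 3 in ['c', 'a', 'd', 'e'] -> ['e', 'c', 'a', 'd']
'a': index 2 in ['e', 'c', 'a', 'd'] -> ['a', 'e', 'c', 'd']


Output: [3, 3, 2, 3, 0, 3, 2]


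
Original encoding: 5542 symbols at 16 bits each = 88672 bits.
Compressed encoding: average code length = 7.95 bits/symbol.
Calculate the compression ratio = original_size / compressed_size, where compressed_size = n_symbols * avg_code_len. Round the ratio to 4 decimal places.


original_size = n_symbols * orig_bits = 5542 * 16 = 88672 bits
compressed_size = n_symbols * avg_code_len = 5542 * 7.95 = 44058.9 bits
ratio = original_size / compressed_size = 88672 / 44058.9 = 2.0126

Compression ratio = 2.0126


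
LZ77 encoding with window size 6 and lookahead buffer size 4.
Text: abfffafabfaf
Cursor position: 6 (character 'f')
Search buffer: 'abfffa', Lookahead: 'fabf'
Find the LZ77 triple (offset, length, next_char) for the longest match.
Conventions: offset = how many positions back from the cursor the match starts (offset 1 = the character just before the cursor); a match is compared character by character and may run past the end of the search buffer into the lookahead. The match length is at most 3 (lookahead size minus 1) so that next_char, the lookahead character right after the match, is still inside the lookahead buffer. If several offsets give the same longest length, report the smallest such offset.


Try each offset into the search buffer:
  offset=1 (pos 5, char 'a'): match length 0
  offset=2 (pos 4, char 'f'): match length 2
  offset=3 (pos 3, char 'f'): match length 1
  offset=4 (pos 2, char 'f'): match length 1
  offset=5 (pos 1, char 'b'): match length 0
  offset=6 (pos 0, char 'a'): match length 0
Longest match has length 2 at offset 2.
next_char = character at position 6 + 2 = 8 -> 'b'

Best match: offset=2, length=2 (matching 'fa' starting at position 4)
LZ77 triple: (2, 2, 'b')


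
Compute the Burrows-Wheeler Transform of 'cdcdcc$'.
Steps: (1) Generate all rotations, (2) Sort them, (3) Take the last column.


Rotations (sorted):
  0: $cdcdcc -> last char: c
  1: c$cdcdc -> last char: c
  2: cc$cdcd -> last char: d
  3: cdcc$cd -> last char: d
  4: cdcdcc$ -> last char: $
  5: dcc$cdc -> last char: c
  6: dcdcc$c -> last char: c


BWT = ccdd$cc


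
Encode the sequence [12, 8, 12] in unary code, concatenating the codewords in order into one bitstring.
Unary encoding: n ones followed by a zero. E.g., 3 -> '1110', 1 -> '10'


Encode each number as n ones followed by a terminating 0:
  12 -> 1111111111110 (13 bits)
  8 -> 111111110 (9 bits)
  12 -> 1111111111110 (13 bits)
Total length = 13 + 9 + 13 = 35 bits.

Unary([12, 8, 12]) = 11111111111101111111101111111111110 (35 bits)


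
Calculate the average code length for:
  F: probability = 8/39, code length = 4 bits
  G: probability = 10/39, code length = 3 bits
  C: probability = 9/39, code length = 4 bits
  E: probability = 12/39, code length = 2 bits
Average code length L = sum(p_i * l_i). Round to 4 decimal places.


Weighted contributions p_i * l_i:
  F: (8/39) * 4 = 32/39
  G: (10/39) * 3 = 30/39
  C: (9/39) * 4 = 36/39
  E: (12/39) * 2 = 24/39
Sum = (32 + 30 + 36 + 24)/39 = 122/39

L = 122/39 = 3.1282 bits/symbol


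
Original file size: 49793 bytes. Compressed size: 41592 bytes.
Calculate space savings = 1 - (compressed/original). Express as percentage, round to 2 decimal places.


ratio = compressed/original = 41592/49793 = 0.835298
savings = 1 - ratio = 1 - 0.835298 = 0.164702
as a percentage: 0.164702 * 100 = 16.47%

Space savings = 1 - 41592/49793 = 16.47%


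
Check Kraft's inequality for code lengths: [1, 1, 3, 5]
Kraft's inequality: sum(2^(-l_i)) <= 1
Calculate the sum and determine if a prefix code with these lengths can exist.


Sum = 2^(-1) + 2^(-1) + 2^(-3) + 2^(-5)
    = 0.5 + 0.5 + 0.125 + 0.03125
    = 37/32 = 1.15625
Since 1.15625 > 1, Kraft's inequality is NOT satisfied.
A prefix code with these lengths CANNOT exist.

Kraft sum = 1.15625. Not satisfied.


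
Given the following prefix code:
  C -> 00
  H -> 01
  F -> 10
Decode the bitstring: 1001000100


Decoding step by step:
Bits 10 -> F
Bits 01 -> H
Bits 00 -> C
Bits 01 -> H
Bits 00 -> C


Decoded message: FHCHC


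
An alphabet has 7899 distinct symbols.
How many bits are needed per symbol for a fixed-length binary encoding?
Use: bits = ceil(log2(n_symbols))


log2(7899) = 12.9475
Bracket: 2^12 = 4096 < 7899 <= 2^13 = 8192
So ceil(log2(7899)) = 13

bits = ceil(log2(7899)) = ceil(12.9475) = 13 bits


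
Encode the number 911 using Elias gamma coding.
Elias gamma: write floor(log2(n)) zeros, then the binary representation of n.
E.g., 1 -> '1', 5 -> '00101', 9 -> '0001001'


num_bits = floor(log2(911)) + 1 = 10
leading_zeros = num_bits - 1 = 9
binary(911) = 1110001111

Elias gamma(911) = '000000000' + '1110001111' = 0000000001110001111 (19 bits)


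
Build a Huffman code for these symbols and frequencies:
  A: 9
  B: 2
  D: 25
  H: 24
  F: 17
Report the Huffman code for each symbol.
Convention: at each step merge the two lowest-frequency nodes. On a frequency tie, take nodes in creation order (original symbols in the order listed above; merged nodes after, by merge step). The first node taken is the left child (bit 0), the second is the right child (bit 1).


Huffman tree construction:
Step 1: Merge B(2) + A(9) = 11
Step 2: Merge (B+A)(11) + F(17) = 28
Step 3: Merge H(24) + D(25) = 49
Step 4: Merge ((B+A)+F)(28) + (H+D)(49) = 77
Read each symbol's code off the tree from the root (left child = 0, right child = 1).

Codes:
  A: 001 (length 3)
  B: 000 (length 3)
  D: 11 (length 2)
  H: 10 (length 2)
  F: 01 (length 2)
Average code length: 165/77 = 2.1429 bits/symbol


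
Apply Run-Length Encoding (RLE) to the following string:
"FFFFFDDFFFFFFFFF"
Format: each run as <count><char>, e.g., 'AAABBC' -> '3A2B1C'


Scanning runs left to right:
  i=0: run of 'F' x 5 -> '5F'
  i=5: run of 'D' x 2 -> '2D'
  i=7: run of 'F' x 9 -> '9F'

RLE = 5F2D9F


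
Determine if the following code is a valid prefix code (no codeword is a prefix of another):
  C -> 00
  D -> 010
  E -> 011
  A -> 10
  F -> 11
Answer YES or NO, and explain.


Checking each pair (does one codeword prefix another?):
  C='00' vs D='010': no prefix
  C='00' vs E='011': no prefix
  C='00' vs A='10': no prefix
  C='00' vs F='11': no prefix
  D='010' vs C='00': no prefix
  D='010' vs E='011': no prefix
  D='010' vs A='10': no prefix
  D='010' vs F='11': no prefix
  E='011' vs C='00': no prefix
  E='011' vs D='010': no prefix
  E='011' vs A='10': no prefix
  E='011' vs F='11': no prefix
  A='10' vs C='00': no prefix
  A='10' vs D='010': no prefix
  A='10' vs E='011': no prefix
  A='10' vs F='11': no prefix
  F='11' vs C='00': no prefix
  F='11' vs D='010': no prefix
  F='11' vs E='011': no prefix
  F='11' vs A='10': no prefix
No violation found over all pairs.

YES -- this is a valid prefix code. No codeword is a prefix of any other codeword.


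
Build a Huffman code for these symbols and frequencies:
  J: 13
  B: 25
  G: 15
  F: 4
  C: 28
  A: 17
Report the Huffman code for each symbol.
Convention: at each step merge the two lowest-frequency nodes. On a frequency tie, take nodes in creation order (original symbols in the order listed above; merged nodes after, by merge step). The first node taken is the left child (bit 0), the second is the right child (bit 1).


Huffman tree construction:
Step 1: Merge F(4) + J(13) = 17
Step 2: Merge G(15) + A(17) = 32
Step 3: Merge (F+J)(17) + B(25) = 42
Step 4: Merge C(28) + (G+A)(32) = 60
Step 5: Merge ((F+J)+B)(42) + (C+(G+A))(60) = 102
Read each symbol's code off the tree from the root (left child = 0, right child = 1).

Codes:
  J: 001 (length 3)
  B: 01 (length 2)
  G: 110 (length 3)
  F: 000 (length 3)
  C: 10 (length 2)
  A: 111 (length 3)
Average code length: 253/102 = 2.4804 bits/symbol


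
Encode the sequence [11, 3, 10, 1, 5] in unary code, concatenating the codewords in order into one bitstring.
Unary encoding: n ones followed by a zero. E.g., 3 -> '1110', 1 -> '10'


Encode each number as n ones followed by a terminating 0:
  11 -> 111111111110 (12 bits)
  3 -> 1110 (4 bits)
  10 -> 11111111110 (11 bits)
  1 -> 10 (2 bits)
  5 -> 111110 (6 bits)
Total length = 12 + 4 + 11 + 2 + 6 = 35 bits.

Unary([11, 3, 10, 1, 5]) = 11111111111011101111111111010111110 (35 bits)


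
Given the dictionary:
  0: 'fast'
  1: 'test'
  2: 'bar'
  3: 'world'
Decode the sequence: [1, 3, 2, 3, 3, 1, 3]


Look up each index in the dictionary:
  1 -> 'test'
  3 -> 'world'
  2 -> 'bar'
  3 -> 'world'
  3 -> 'world'
  1 -> 'test'
  3 -> 'world'

Decoded: "test world bar world world test world"


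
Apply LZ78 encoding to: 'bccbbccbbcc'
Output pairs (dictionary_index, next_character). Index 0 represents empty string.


LZ78 encoding steps:
Dictionary: {0: ''}
Step 1: w='' (idx 0), next='b' -> output (0, 'b'), add 'b' as idx 1
Step 2: w='' (idx 0), next='c' -> output (0, 'c'), add 'c' as idx 2
Step 3: w='c' (idx 2), next='b' -> output (2, 'b'), add 'cb' as idx 3
Step 4: w='b' (idx 1), next='c' -> output (1, 'c'), add 'bc' as idx 4
Step 5: w='cb' (idx 3), next='b' -> output (3, 'b'), add 'cbb' as idx 5
Step 6: w='c' (idx 2), next='c' -> output (2, 'c'), add 'cc' as idx 6


Encoded: [(0, 'b'), (0, 'c'), (2, 'b'), (1, 'c'), (3, 'b'), (2, 'c')]


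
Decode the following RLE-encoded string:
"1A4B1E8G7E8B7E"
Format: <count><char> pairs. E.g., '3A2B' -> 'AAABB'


Expanding each <count><char> pair:
  1A -> 'A'
  4B -> 'BBBB'
  1E -> 'E'
  8G -> 'GGGGGGGG'
  7E -> 'EEEEEEE'
  8B -> 'BBBBBBBB'
  7E -> 'EEEEEEE'

Decoded = ABBBBEGGGGGGGGEEEEEEEBBBBBBBBEEEEEEE


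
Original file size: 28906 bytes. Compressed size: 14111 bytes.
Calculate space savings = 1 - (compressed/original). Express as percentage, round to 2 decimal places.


ratio = compressed/original = 14111/28906 = 0.488169
savings = 1 - ratio = 1 - 0.488169 = 0.511831
as a percentage: 0.511831 * 100 = 51.18%

Space savings = 1 - 14111/28906 = 51.18%


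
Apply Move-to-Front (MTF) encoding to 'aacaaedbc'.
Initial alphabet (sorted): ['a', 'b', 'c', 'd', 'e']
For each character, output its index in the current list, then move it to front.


MTF encoding:
'a': index 0 in ['a', 'b', 'c', 'd', 'e'] -> ['a', 'b', 'c', 'd', 'e']
'a': index 0 in ['a', 'b', 'c', 'd', 'e'] -> ['a', 'b', 'c', 'd', 'e']
'c': index 2 in ['a', 'b', 'c', 'd', 'e'] -> ['c', 'a', 'b', 'd', 'e']
'a': index 1 in ['c', 'a', 'b', 'd', 'e'] -> ['a', 'c', 'b', 'd', 'e']
'a': index 0 in ['a', 'c', 'b', 'd', 'e'] -> ['a', 'c', 'b', 'd', 'e']
'e': index 4 in ['a', 'c', 'b', 'd', 'e'] -> ['e', 'a', 'c', 'b', 'd']
'd': index 4 in ['e', 'a', 'c', 'b', 'd'] -> ['d', 'e', 'a', 'c', 'b']
'b': index 4 in ['d', 'e', 'a', 'c', 'b'] -> ['b', 'd', 'e', 'a', 'c']
'c': index 4 in ['b', 'd', 'e', 'a', 'c'] -> ['c', 'b', 'd', 'e', 'a']


Output: [0, 0, 2, 1, 0, 4, 4, 4, 4]


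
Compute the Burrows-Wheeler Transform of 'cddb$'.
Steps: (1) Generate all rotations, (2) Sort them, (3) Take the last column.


Rotations (sorted):
  0: $cddb -> last char: b
  1: b$cdd -> last char: d
  2: cddb$ -> last char: $
  3: db$cd -> last char: d
  4: ddb$c -> last char: c


BWT = bd$dc


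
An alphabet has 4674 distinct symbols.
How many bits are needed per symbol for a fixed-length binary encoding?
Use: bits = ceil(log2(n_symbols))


log2(4674) = 12.1904
Bracket: 2^12 = 4096 < 4674 <= 2^13 = 8192
So ceil(log2(4674)) = 13

bits = ceil(log2(4674)) = ceil(12.1904) = 13 bits


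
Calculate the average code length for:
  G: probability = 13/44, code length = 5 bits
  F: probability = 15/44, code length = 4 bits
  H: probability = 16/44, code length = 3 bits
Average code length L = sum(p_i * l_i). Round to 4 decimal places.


Weighted contributions p_i * l_i:
  G: (13/44) * 5 = 65/44
  F: (15/44) * 4 = 60/44
  H: (16/44) * 3 = 48/44
Sum = (65 + 60 + 48)/44 = 173/44

L = 173/44 = 3.9318 bits/symbol


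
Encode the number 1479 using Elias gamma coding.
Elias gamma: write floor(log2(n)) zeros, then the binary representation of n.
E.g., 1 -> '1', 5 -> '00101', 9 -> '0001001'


num_bits = floor(log2(1479)) + 1 = 11
leading_zeros = num_bits - 1 = 10
binary(1479) = 10111000111

Elias gamma(1479) = '0000000000' + '10111000111' = 000000000010111000111 (21 bits)


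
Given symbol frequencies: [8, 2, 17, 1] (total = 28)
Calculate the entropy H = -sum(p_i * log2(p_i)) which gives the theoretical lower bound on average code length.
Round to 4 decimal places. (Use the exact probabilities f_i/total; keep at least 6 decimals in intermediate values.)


Per-symbol terms -p_i * log2(p_i) with p_i = f_i/28:
  p = 8/28 = 0.285714: log2(p) = -1.807355, -p*log2(p) = 0.516387
  p = 2/28 = 0.071429: log2(p) = -3.807355, -p*log2(p) = 0.271954
  p = 17/28 = 0.607143: log2(p) = -0.719892, -p*log2(p) = 0.437077
  p = 1/28 = 0.035714: log2(p) = -4.807355, -p*log2(p) = 0.171691
H = 0.516387 + 0.271954 + 0.437077 + 0.171691 = 1.397109

H = 1.3971 bits/symbol


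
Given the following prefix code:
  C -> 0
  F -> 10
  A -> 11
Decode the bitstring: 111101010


Decoding step by step:
Bits 11 -> A
Bits 11 -> A
Bits 0 -> C
Bits 10 -> F
Bits 10 -> F


Decoded message: AACFF


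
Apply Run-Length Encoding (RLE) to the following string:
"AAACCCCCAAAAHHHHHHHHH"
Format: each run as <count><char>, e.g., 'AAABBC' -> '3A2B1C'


Scanning runs left to right:
  i=0: run of 'A' x 3 -> '3A'
  i=3: run of 'C' x 5 -> '5C'
  i=8: run of 'A' x 4 -> '4A'
  i=12: run of 'H' x 9 -> '9H'

RLE = 3A5C4A9H


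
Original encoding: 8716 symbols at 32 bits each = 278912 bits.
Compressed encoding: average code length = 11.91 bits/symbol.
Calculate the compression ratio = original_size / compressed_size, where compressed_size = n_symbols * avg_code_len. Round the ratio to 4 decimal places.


original_size = n_symbols * orig_bits = 8716 * 32 = 278912 bits
compressed_size = n_symbols * avg_code_len = 8716 * 11.91 = 103807.56 bits
ratio = original_size / compressed_size = 278912 / 103807.56 = 2.6868

Compression ratio = 2.6868


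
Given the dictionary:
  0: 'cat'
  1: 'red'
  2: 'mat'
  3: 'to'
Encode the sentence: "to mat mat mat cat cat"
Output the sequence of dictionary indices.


Look up each word in the dictionary:
  'to' -> 3
  'mat' -> 2
  'mat' -> 2
  'mat' -> 2
  'cat' -> 0
  'cat' -> 0

Encoded: [3, 2, 2, 2, 0, 0]


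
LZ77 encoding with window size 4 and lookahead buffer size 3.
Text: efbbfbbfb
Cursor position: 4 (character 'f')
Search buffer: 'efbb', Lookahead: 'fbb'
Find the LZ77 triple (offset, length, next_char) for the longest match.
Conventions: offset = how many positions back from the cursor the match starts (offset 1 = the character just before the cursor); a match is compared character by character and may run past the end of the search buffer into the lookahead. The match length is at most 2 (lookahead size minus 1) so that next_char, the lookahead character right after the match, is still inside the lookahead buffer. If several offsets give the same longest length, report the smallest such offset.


Try each offset into the search buffer:
  offset=1 (pos 3, char 'b'): match length 0
  offset=2 (pos 2, char 'b'): match length 0
  offset=3 (pos 1, char 'f'): match length 2
  offset=4 (pos 0, char 'e'): match length 0
Longest match has length 2 at offset 3.
next_char = character at position 4 + 2 = 6 -> 'b'

Best match: offset=3, length=2 (matching 'fb' starting at position 1)
LZ77 triple: (3, 2, 'b')


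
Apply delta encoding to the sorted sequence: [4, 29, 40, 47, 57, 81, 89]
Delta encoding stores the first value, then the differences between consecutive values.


First value: 4
Deltas:
  29 - 4 = 25
  40 - 29 = 11
  47 - 40 = 7
  57 - 47 = 10
  81 - 57 = 24
  89 - 81 = 8


Delta encoded: [4, 25, 11, 7, 10, 24, 8]


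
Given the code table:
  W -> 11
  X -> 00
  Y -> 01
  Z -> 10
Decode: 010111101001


Decoding:
01 -> Y
01 -> Y
11 -> W
10 -> Z
10 -> Z
01 -> Y


Result: YYWZZY
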